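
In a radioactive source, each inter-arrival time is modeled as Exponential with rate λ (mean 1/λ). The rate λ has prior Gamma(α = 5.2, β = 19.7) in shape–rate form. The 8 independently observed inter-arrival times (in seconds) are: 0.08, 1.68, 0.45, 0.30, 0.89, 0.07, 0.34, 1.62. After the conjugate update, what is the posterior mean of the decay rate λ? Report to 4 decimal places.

0.5253

With a Gamma(shape α, rate β) prior on the exponential rate λ, the posterior after n observations with total T = Σxᵢ is Gamma(α+n, β+T).
Sum of observations T = 5.43 seconds; n = 8.
Posterior: Gamma(5.2+8, 19.7+5.43) = Gamma(13.2, 25.13).
Posterior mean of λ = α/β = 13.2/25.13 = 0.5253.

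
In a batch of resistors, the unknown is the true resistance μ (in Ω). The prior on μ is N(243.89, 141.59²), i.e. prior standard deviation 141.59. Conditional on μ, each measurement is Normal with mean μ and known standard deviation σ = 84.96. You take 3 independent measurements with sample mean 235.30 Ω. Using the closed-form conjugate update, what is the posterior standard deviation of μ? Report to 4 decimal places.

46.3491

For Normal data with known variance σ², a Normal(μ₀, σ₀²) prior on μ is conjugate. Posterior precision = 1/σ₀² + n/σ²; posterior mean is the precision-weighted average of μ₀ and x̄.
σ₀² = 141.59² = 20047.7281, σ² = 84.96² = 7218.2016; σ² + n·σ₀² = 7218.2016 + 3·20047.7281 = 67361.3859.
Posterior precision = 1/σ₀² + n/σ² = 1/20047.7281 + 3/7218.2016 = (σ² + n·σ₀²)/(σ₀²σ²) = 67361.3859/(20047.7281·7218.2016); posterior variance σₙ² = σ₀²σ²/(σ² + n·σ₀²) = 20047.7281·7218.2016/67361.3859 = 2148.241773.
Posterior SD = √σₙ² = √(20047.7281·7218.2016/67361.3859) = 46.3491.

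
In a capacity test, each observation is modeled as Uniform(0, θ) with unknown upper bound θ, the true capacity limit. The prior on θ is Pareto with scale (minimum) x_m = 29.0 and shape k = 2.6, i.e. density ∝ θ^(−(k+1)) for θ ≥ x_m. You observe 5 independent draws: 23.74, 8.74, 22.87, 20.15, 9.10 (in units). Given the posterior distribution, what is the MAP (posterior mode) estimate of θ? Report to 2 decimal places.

A Pareto(scale x_m, shape k) prior on the upper bound θ of Uniform(0, θ) is conjugate: posterior is Pareto(max(x_m, max xᵢ), k + n).
Sample maximum = 23.74; prior scale x_m = 29.0 → posterior scale = max = 29.00.
Posterior shape = 2.6 + 5 = 7.6.
The Pareto density is decreasing on [x_m, ∞), so the mode is x_m = 29.00.

29.00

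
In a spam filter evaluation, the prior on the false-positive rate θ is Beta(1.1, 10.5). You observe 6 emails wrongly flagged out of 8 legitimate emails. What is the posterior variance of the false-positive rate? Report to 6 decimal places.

The Beta prior is conjugate to a Binomial/Bernoulli likelihood; the update adds successes to α and failures to β.
Posterior: Beta(α+k, β+n−k) = Beta(1.1+6, 10.5+2) = Beta(7.1, 12.5).
Var = αβ/((α+β)²(α+β+1)) = 7.1·12.5/(19.6²·20.6) = 0.011215.

0.011215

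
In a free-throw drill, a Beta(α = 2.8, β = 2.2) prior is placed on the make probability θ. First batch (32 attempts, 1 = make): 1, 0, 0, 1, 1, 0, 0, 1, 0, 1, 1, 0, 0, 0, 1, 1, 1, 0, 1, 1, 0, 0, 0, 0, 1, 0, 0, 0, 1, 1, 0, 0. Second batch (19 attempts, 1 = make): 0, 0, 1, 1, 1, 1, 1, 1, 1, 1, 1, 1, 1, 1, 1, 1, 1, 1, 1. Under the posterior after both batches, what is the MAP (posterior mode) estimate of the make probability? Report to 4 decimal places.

The Beta prior is conjugate to a Binomial/Bernoulli likelihood; the update adds successes to α and failures to β.
After batch 1: Beta(2.8+14, 2.2+18) = Beta(16.8, 20.2).
After batch 2: Beta(16.8+17, 20.2+2) = Beta(33.8, 22.2).
Mode of Beta(a,b) for a,b>1 is (a−1)/(a+b−2) = 32.8/54.0 = 0.6074.

0.6074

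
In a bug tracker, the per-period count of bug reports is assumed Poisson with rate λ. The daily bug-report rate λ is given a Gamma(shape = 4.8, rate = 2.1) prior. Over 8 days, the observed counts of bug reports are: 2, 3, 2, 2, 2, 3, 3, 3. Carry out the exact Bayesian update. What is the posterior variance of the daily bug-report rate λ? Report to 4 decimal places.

With a Gamma(shape α, rate β) prior, the Poisson likelihood is conjugate: the posterior is Gamma(α + ΣXᵢ, β + n).
Sum of counts S = 20 over n = 8 days.
Posterior: Gamma(α+S, β+n) = Gamma(4.8+20, 2.1+8) = Gamma(24.8, 10.1).
Var = α/β² = 24.8/10.1² = 0.2431.

0.2431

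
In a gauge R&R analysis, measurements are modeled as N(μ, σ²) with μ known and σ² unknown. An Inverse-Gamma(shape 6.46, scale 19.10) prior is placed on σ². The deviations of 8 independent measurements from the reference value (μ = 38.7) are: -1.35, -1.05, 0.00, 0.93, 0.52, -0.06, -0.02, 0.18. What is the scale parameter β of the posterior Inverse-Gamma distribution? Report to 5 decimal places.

With known mean μ and an Inverse-Gamma(α, β) prior on σ², the Normal likelihood is conjugate: posterior is Inv-Gamma(α + n/2, β + Σ(xᵢ−μ)²/2).
Σ(xᵢ−μ)² = (-1.35)² + (-1.05)² + (0.00)² + (0.93)² + (0.52)² + (-0.06)² + (-0.02)² + (0.18)² = 4.0967.
Posterior: Inv-Gamma(6.46 + 8/2, 19.10 + 4.0967/2) = Inv-Gamma(10.46, 21.14835).
Posterior β = 21.14835.

21.14835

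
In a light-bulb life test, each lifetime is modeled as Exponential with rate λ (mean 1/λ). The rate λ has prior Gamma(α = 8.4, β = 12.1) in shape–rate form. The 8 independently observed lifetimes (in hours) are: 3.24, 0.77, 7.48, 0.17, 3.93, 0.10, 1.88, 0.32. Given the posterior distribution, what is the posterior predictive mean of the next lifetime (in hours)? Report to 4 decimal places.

With a Gamma(shape α, rate β) prior on the exponential rate λ, the posterior after n observations with total T = Σxᵢ is Gamma(α+n, β+T).
Sum of observations T = 17.89 hours; n = 8.
Posterior: Gamma(8.4+8, 12.1+17.89) = Gamma(16.4, 29.99).
The predictive distribution for the next observation is Lomax; its mean is β/(α−1) = 29.99/15.4 = 1.9474.

1.9474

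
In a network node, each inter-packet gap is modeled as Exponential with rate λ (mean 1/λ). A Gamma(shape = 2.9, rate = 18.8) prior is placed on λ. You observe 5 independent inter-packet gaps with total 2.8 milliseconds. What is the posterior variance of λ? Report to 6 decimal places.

With a Gamma(shape α, rate β) prior on the exponential rate λ, the posterior after n observations with total T = Σxᵢ is Gamma(α+n, β+T).
Posterior: Gamma(2.9+5, 18.8+2.8) = Gamma(7.9, 21.6).
Var = α/β² = 0.016932.

0.016932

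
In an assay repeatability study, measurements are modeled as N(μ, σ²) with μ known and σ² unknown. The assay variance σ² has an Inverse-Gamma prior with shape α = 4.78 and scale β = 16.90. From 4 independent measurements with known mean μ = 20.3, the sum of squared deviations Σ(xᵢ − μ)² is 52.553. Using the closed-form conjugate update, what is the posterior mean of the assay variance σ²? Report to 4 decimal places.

7.4700

With known mean μ and an Inverse-Gamma(α, β) prior on σ², the Normal likelihood is conjugate: posterior is Inv-Gamma(α + n/2, β + Σ(xᵢ−μ)²/2).
Posterior: Inv-Gamma(4.78 + 4/2, 16.90 + 52.553/2) = Inv-Gamma(6.78, 43.1765).
E[σ²|data] = β/(α−1) = 43.1765/5.78 = 7.4700.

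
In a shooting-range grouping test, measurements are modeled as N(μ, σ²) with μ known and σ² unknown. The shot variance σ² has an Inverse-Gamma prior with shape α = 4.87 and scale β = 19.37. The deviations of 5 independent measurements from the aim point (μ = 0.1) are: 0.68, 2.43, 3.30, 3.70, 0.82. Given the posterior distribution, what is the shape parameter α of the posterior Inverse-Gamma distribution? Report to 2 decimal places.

7.37

With known mean μ and an Inverse-Gamma(α, β) prior on σ², the Normal likelihood is conjugate: posterior is Inv-Gamma(α + n/2, β + Σ(xᵢ−μ)²/2).
Σ(xᵢ−μ)² = (0.68)² + (2.43)² + (3.30)² + (3.70)² + (0.82)² = 31.6197.
Posterior: Inv-Gamma(4.87 + 5/2, 19.37 + 31.6197/2) = Inv-Gamma(7.37, 35.17985).
Posterior α = 7.37.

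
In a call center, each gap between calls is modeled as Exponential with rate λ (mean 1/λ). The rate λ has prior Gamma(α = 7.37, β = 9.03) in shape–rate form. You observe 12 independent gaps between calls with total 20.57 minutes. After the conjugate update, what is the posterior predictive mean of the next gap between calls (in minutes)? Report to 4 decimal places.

With a Gamma(shape α, rate β) prior on the exponential rate λ, the posterior after n observations with total T = Σxᵢ is Gamma(α+n, β+T).
Posterior: Gamma(7.37+12, 9.03+20.57) = Gamma(19.37, 29.60).
The predictive distribution for the next observation is Lomax; its mean is β/(α−1) = 29.60/18.37 = 1.6113.

1.6113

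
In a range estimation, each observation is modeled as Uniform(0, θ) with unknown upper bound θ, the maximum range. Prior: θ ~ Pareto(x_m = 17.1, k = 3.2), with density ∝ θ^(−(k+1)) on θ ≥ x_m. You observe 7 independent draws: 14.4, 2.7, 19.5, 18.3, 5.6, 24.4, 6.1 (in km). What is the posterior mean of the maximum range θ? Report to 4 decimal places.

27.0522

A Pareto(scale x_m, shape k) prior on the upper bound θ of Uniform(0, θ) is conjugate: posterior is Pareto(max(x_m, max xᵢ), k + n).
Sample maximum = 24.4; prior scale x_m = 17.1 → posterior scale = max = 24.4.
Posterior shape = 3.2 + 7 = 10.2.
E[θ|data] = k·x_m/(k−1) = 10.2·24.4/9.2 = 27.0522.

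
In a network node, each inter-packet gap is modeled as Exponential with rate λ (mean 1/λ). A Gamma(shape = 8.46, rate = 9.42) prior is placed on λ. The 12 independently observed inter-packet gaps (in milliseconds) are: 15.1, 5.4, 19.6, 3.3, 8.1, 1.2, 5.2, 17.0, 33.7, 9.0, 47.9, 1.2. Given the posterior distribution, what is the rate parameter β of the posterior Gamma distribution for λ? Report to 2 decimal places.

With a Gamma(shape α, rate β) prior on the exponential rate λ, the posterior after n observations with total T = Σxᵢ is Gamma(α+n, β+T).
Sum of observations T = 166.7 milliseconds; n = 12.
Posterior: Gamma(8.46+12, 9.42+166.7) = Gamma(20.46, 176.12).
Posterior β = 176.12.

176.12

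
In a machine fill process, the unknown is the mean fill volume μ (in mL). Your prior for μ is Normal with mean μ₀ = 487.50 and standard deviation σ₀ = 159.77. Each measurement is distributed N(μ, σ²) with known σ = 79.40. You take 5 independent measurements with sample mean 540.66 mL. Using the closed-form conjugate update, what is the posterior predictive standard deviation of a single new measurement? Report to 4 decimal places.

For Normal data with known variance σ², a Normal(μ₀, σ₀²) prior on μ is conjugate. Posterior precision = 1/σ₀² + n/σ²; posterior mean is the precision-weighted average of μ₀ and x̄.
σ₀² = 159.77² = 25526.4529, σ² = 79.40² = 6304.36; σ² + n·σ₀² = 6304.36 + 5·25526.4529 = 133936.6245.
Posterior precision = 1/σ₀² + n/σ² = 1/25526.4529 + 5/6304.36 = (σ² + n·σ₀²)/(σ₀²σ²) = 133936.6245/(25526.4529·6304.36); posterior variance σₙ² = σ₀²σ²/(σ² + n·σ₀²) = 25526.4529·6304.36/133936.6245 = 1201.523102.
Predictive variance for one new observation = σₙ² + σ² = 25526.4529·6304.36/133936.6245 + 6304.36 = σ²·(σ₀² + 133936.6245)/133936.6245 = 6304.36·159463.0774/133936.6245 = 7505.883102; SD = √(6304.36·159463.0774/133936.6245) = 86.6365.

86.6365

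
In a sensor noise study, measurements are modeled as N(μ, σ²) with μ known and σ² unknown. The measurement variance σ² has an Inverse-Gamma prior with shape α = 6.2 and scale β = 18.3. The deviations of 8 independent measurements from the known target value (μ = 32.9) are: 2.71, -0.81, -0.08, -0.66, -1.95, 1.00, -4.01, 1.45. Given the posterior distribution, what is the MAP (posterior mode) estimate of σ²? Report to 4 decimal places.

3.0369

With known mean μ and an Inverse-Gamma(α, β) prior on σ², the Normal likelihood is conjugate: posterior is Inv-Gamma(α + n/2, β + Σ(xᵢ−μ)²/2).
Σ(xᵢ−μ)² = (2.71)² + (-0.81)² + (-0.08)² + (-0.66)² + (-1.95)² + (1.00)² + (-4.01)² + (1.45)² = 31.4273.
Posterior: Inv-Gamma(6.2 + 8/2, 18.3 + 31.4273/2) = Inv-Gamma(10.20, 34.01365).
Mode = β/(α+1) = 34.01365/11.20 = 3.0369.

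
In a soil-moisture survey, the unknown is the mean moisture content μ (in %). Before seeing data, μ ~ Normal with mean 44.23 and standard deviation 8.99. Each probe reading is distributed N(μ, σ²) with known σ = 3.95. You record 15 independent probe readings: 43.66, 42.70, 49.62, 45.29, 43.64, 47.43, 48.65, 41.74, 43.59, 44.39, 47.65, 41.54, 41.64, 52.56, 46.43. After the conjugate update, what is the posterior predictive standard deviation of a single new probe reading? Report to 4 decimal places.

4.0779

For Normal data with known variance σ², a Normal(μ₀, σ₀²) prior on μ is conjugate. Posterior precision = 1/σ₀² + n/σ²; posterior mean is the precision-weighted average of μ₀ and x̄.
σ₀² = 8.99² = 80.8201, σ² = 3.95² = 15.6025; σ² + n·σ₀² = 15.6025 + 15·80.8201 = 1227.904.
Posterior precision = 1/σ₀² + n/σ² = 1/80.8201 + 15/15.6025 = (σ² + n·σ₀²)/(σ₀²σ²) = 1227.904/(80.8201·15.6025); posterior variance σₙ² = σ₀²σ²/(σ² + n·σ₀²) = 80.8201·15.6025/1227.904 = 1.026950.
Predictive variance for one new observation = σₙ² + σ² = 80.8201·15.6025/1227.904 + 15.6025 = σ²·(σ₀² + 1227.904)/1227.904 = 15.6025·1308.7241/1227.904 = 16.629450; SD = √(15.6025·1308.7241/1227.904) = 4.0779.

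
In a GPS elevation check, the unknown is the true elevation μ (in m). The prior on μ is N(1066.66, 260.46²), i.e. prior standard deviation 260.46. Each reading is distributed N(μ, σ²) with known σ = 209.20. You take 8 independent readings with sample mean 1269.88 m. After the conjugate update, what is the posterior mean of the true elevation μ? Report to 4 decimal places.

For Normal data with known variance σ², a Normal(μ₀, σ₀²) prior on μ is conjugate. Posterior precision = 1/σ₀² + n/σ²; posterior mean is the precision-weighted average of μ₀ and x̄.
n·x̄ = 8·1269.88 = 10159.04.
σ₀² = 260.46² = 67839.4116, σ² = 209.20² = 43764.64; σ² + n·σ₀² = 43764.64 + 8·67839.4116 = 586479.9328.
Posterior mean = (μ₀/σ₀² + n·x̄/σ²)/(1/σ₀² + n/σ²) = (σ²·μ₀ + σ₀²·n·x̄)/(σ² + n·σ₀²) = (43764.64·1066.66 + 67839.4116·10159.04)/586479.9328 = 735865286.923264/586479.9328 = 1254.7152.

1254.7152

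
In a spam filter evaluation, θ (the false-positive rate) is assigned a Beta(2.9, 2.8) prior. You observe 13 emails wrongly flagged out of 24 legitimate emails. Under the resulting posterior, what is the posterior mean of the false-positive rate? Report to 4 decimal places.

The Beta prior is conjugate to a Binomial/Bernoulli likelihood; the update adds successes to α and failures to β.
Posterior: Beta(α+k, β+n−k) = Beta(2.9+13, 2.8+11) = Beta(15.9, 13.8).
Posterior mean = α/(α+β) = 15.9/29.7 = 0.5354.

0.5354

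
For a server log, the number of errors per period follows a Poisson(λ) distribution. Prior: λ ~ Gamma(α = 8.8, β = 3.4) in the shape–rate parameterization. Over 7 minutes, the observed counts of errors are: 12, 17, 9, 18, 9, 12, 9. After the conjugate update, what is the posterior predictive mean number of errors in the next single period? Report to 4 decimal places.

9.1154

With a Gamma(shape α, rate β) prior, the Poisson likelihood is conjugate: the posterior is Gamma(α + ΣXᵢ, β + n).
Sum of counts S = 86 over n = 7 minutes.
Posterior: Gamma(α+S, β+n) = Gamma(8.8+86, 3.4+7) = Gamma(94.8, 10.4).
The predictive distribution for one future period is NegBinom with mean α/β = 9.1154.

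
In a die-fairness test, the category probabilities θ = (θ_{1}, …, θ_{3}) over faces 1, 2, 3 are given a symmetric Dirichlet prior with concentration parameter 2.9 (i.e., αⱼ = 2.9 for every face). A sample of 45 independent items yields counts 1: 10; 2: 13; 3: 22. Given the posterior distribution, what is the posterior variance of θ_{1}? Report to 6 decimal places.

0.003337

The Dirichlet prior is conjugate to the Multinomial likelihood: each posterior αⱼ = prior αⱼ + observed count nⱼ.
Posterior concentration: (12.9, 15.9, 24.9), total = 53.7.
Var[θ_j] = α_j(Σα−α_j)/((Σα)²(Σα+1)) = 12.9·40.8/(53.7²·54.7) = 0.003337.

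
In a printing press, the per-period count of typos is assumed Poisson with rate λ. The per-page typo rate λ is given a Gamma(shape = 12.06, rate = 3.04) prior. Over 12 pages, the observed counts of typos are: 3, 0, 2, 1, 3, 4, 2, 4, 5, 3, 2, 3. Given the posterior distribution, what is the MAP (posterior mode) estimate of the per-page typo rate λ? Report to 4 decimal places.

2.8630

With a Gamma(shape α, rate β) prior, the Poisson likelihood is conjugate: the posterior is Gamma(α + ΣXᵢ, β + n).
Sum of counts S = 32 over n = 12 pages.
Posterior: Gamma(α+S, β+n) = Gamma(12.06+32, 3.04+12) = Gamma(44.06, 15.04).
Mode of Gamma(α,β) for α≥1 is (α−1)/β = 43.06/15.04 = 2.8630.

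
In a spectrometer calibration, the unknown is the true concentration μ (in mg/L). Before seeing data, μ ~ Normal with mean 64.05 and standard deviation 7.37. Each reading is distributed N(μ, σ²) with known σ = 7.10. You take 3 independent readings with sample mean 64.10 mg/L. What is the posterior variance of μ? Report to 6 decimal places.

For Normal data with known variance σ², a Normal(μ₀, σ₀²) prior on μ is conjugate. Posterior precision = 1/σ₀² + n/σ²; posterior mean is the precision-weighted average of μ₀ and x̄.
σ₀² = 7.37² = 54.3169, σ² = 7.10² = 50.41; σ² + n·σ₀² = 50.41 + 3·54.3169 = 213.3607.
Posterior precision = 1/σ₀² + n/σ² = 1/54.3169 + 3/50.41 = (σ² + n·σ₀²)/(σ₀²σ²) = 213.3607/(54.3169·50.41); posterior variance σₙ² = σ₀²σ²/(σ² + n·σ₀²) = 54.3169·50.41/213.3607 = 12.833267.

12.833267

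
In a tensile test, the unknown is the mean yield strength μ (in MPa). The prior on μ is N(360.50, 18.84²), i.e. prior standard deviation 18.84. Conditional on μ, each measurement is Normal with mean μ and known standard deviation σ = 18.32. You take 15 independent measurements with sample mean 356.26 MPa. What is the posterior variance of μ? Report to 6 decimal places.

For Normal data with known variance σ², a Normal(μ₀, σ₀²) prior on μ is conjugate. Posterior precision = 1/σ₀² + n/σ²; posterior mean is the precision-weighted average of μ₀ and x̄.
σ₀² = 18.84² = 354.9456, σ² = 18.32² = 335.6224; σ² + n·σ₀² = 335.6224 + 15·354.9456 = 5659.8064.
Posterior precision = 1/σ₀² + n/σ² = 1/354.9456 + 15/335.6224 = (σ² + n·σ₀²)/(σ₀²σ²) = 5659.8064/(354.9456·335.6224); posterior variance σₙ² = σ₀²σ²/(σ² + n·σ₀²) = 354.9456·335.6224/5659.8064 = 21.048016.

21.048016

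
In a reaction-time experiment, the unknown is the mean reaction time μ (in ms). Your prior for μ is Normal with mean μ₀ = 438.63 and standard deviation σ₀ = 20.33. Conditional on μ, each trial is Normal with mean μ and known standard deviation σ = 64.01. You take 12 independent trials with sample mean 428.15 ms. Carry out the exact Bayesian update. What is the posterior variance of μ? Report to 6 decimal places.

186.976348

For Normal data with known variance σ², a Normal(μ₀, σ₀²) prior on μ is conjugate. Posterior precision = 1/σ₀² + n/σ²; posterior mean is the precision-weighted average of μ₀ and x̄.
σ₀² = 20.33² = 413.3089, σ² = 64.01² = 4097.2801; σ² + n·σ₀² = 4097.2801 + 12·413.3089 = 9056.9869.
Posterior precision = 1/σ₀² + n/σ² = 1/413.3089 + 12/4097.2801 = (σ² + n·σ₀²)/(σ₀²σ²) = 9056.9869/(413.3089·4097.2801); posterior variance σₙ² = σ₀²σ²/(σ² + n·σ₀²) = 413.3089·4097.2801/9056.9869 = 186.976348.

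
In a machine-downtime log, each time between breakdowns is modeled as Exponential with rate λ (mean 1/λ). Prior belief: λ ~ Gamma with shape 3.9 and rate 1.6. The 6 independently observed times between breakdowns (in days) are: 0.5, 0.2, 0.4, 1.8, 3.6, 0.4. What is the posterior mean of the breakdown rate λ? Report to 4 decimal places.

With a Gamma(shape α, rate β) prior on the exponential rate λ, the posterior after n observations with total T = Σxᵢ is Gamma(α+n, β+T).
Sum of observations T = 6.9 days; n = 6.
Posterior: Gamma(3.9+6, 1.6+6.9) = Gamma(9.9, 8.5).
Posterior mean of λ = α/β = 9.9/8.5 = 1.1647.

1.1647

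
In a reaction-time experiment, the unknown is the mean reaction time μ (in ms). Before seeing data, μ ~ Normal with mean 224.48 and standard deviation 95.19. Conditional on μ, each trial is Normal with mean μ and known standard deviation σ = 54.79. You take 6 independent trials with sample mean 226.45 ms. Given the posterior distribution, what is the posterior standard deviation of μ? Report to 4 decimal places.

For Normal data with known variance σ², a Normal(μ₀, σ₀²) prior on μ is conjugate. Posterior precision = 1/σ₀² + n/σ²; posterior mean is the precision-weighted average of μ₀ and x̄.
σ₀² = 95.19² = 9061.1361, σ² = 54.79² = 3001.9441; σ² + n·σ₀² = 3001.9441 + 6·9061.1361 = 57368.7607.
Posterior precision = 1/σ₀² + n/σ² = 1/9061.1361 + 6/3001.9441 = (σ² + n·σ₀²)/(σ₀²σ²) = 57368.7607/(9061.1361·3001.9441); posterior variance σₙ² = σ₀²σ²/(σ² + n·σ₀²) = 9061.1361·3001.9441/57368.7607 = 474.143484.
Posterior SD = √σₙ² = √(9061.1361·3001.9441/57368.7607) = 21.7748.

21.7748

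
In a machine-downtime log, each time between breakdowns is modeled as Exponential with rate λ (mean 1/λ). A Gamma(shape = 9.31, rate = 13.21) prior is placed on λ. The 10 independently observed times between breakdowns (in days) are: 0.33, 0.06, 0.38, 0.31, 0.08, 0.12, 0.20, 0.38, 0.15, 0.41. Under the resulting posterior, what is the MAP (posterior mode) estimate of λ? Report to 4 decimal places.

1.1715

With a Gamma(shape α, rate β) prior on the exponential rate λ, the posterior after n observations with total T = Σxᵢ is Gamma(α+n, β+T).
Sum of observations T = 2.42 days; n = 10.
Posterior: Gamma(9.31+10, 13.21+2.42) = Gamma(19.31, 15.63).
Mode = (α−1)/β = 1.1715.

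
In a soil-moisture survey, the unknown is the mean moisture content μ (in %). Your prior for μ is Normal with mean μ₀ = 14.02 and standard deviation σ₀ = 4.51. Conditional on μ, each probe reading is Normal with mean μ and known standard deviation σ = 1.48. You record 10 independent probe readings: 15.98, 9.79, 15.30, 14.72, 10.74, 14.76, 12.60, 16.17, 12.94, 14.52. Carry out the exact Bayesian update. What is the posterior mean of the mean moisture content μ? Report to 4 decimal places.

13.7549

For Normal data with known variance σ², a Normal(μ₀, σ₀²) prior on μ is conjugate. Posterior precision = 1/σ₀² + n/σ²; posterior mean is the precision-weighted average of μ₀ and x̄.
Σxᵢ = 15.98 + 9.79 + 15.30 + 14.72 + 10.74 + 14.76 + 12.60 + 16.17 + 12.94 + 14.52 = 137.52, so n·x̄ = 137.52.
σ₀² = 4.51² = 20.3401, σ² = 1.48² = 2.1904; σ² + n·σ₀² = 2.1904 + 10·20.3401 = 205.5914.
Posterior mean = (μ₀/σ₀² + n·x̄/σ²)/(1/σ₀² + n/σ²) = (σ²·μ₀ + σ₀²·n·x̄)/(σ² + n·σ₀²) = (2.1904·14.02 + 20.3401·137.52)/205.5914 = 2827.87996/205.5914 = 13.7549.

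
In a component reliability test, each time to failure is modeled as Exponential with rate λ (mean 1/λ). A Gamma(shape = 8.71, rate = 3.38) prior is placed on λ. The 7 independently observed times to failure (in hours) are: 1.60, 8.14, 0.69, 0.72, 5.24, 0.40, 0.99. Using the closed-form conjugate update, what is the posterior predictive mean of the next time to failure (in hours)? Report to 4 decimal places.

1.4385

With a Gamma(shape α, rate β) prior on the exponential rate λ, the posterior after n observations with total T = Σxᵢ is Gamma(α+n, β+T).
Sum of observations T = 17.78 hours; n = 7.
Posterior: Gamma(8.71+7, 3.38+17.78) = Gamma(15.71, 21.16).
The predictive distribution for the next observation is Lomax; its mean is β/(α−1) = 21.16/14.71 = 1.4385.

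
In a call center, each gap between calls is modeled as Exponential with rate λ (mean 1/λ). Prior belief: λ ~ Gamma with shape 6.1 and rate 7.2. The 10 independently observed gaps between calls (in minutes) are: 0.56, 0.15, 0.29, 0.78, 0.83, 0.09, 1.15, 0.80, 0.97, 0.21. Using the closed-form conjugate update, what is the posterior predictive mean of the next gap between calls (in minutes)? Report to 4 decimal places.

0.8629

With a Gamma(shape α, rate β) prior on the exponential rate λ, the posterior after n observations with total T = Σxᵢ is Gamma(α+n, β+T).
Sum of observations T = 5.83 minutes; n = 10.
Posterior: Gamma(6.1+10, 7.2+5.83) = Gamma(16.1, 13.03).
The predictive distribution for the next observation is Lomax; its mean is β/(α−1) = 13.03/15.1 = 0.8629.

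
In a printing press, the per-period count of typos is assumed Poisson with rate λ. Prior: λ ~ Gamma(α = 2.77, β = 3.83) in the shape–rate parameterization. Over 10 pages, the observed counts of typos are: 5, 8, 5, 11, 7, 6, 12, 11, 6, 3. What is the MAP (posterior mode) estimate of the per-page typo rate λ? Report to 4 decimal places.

With a Gamma(shape α, rate β) prior, the Poisson likelihood is conjugate: the posterior is Gamma(α + ΣXᵢ, β + n).
Sum of counts S = 74 over n = 10 pages.
Posterior: Gamma(α+S, β+n) = Gamma(2.77+74, 3.83+10) = Gamma(76.77, 13.83).
Mode of Gamma(α,β) for α≥1 is (α−1)/β = 75.77/13.83 = 5.4787.

5.4787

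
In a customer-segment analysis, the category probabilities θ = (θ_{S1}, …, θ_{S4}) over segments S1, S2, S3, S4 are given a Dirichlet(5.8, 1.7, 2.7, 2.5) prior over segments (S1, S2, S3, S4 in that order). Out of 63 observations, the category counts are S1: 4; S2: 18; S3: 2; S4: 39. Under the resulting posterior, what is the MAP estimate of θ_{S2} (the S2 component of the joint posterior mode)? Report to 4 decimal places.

0.2608

The Dirichlet prior is conjugate to the Multinomial likelihood: each posterior αⱼ = prior αⱼ + observed count nⱼ.
Posterior concentration: (9.8, 19.7, 4.7, 41.5), total = 75.7.
Joint mode component: (α_{S2}−1)/(Σα−K) = 18.7/71.7 = 0.2608.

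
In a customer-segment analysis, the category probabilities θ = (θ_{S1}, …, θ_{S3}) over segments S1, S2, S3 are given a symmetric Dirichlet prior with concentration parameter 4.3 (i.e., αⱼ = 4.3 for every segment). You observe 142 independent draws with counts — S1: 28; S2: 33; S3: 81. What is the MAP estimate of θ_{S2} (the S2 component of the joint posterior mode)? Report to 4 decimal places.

The Dirichlet prior is conjugate to the Multinomial likelihood: each posterior αⱼ = prior αⱼ + observed count nⱼ.
Posterior concentration: (32.3, 37.3, 85.3), total = 154.9.
Joint mode component: (α_{S2}−1)/(Σα−K) = 36.3/151.9 = 0.2390.

0.2390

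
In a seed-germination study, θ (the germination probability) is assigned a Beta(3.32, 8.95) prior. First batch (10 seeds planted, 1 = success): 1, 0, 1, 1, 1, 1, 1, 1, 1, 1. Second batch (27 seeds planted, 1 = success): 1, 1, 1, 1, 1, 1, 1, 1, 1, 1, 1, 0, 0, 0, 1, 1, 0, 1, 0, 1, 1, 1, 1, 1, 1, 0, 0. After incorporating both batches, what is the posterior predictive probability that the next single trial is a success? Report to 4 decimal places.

0.6560

The Beta prior is conjugate to a Binomial/Bernoulli likelihood; the update adds successes to α and failures to β.
After batch 1: Beta(3.32+9, 8.95+1) = Beta(12.32, 9.95).
After batch 2: Beta(12.32+20, 9.95+7) = Beta(32.32, 16.95).
For a single future Bernoulli trial, P(success | data) = α/(α+β) = 0.6560.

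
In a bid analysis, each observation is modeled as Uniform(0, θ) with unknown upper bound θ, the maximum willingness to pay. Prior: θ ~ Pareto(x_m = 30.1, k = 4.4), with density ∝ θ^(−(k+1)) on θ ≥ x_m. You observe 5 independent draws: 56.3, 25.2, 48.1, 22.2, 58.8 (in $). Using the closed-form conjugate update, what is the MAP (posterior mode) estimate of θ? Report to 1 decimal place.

A Pareto(scale x_m, shape k) prior on the upper bound θ of Uniform(0, θ) is conjugate: posterior is Pareto(max(x_m, max xᵢ), k + n).
Sample maximum = 58.8; prior scale x_m = 30.1 → posterior scale = max = 58.8.
Posterior shape = 4.4 + 5 = 9.4.
The Pareto density is decreasing on [x_m, ∞), so the mode is x_m = 58.8.

58.8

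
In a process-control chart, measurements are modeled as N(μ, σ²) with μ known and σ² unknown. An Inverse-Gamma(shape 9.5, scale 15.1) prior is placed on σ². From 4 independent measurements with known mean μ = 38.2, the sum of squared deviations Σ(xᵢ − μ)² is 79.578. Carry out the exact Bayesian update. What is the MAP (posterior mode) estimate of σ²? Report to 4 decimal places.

4.3911

With known mean μ and an Inverse-Gamma(α, β) prior on σ², the Normal likelihood is conjugate: posterior is Inv-Gamma(α + n/2, β + Σ(xᵢ−μ)²/2).
Posterior: Inv-Gamma(9.5 + 4/2, 15.1 + 79.578/2) = Inv-Gamma(11.50, 54.8890).
Mode = β/(α+1) = 54.8890/12.50 = 4.3911.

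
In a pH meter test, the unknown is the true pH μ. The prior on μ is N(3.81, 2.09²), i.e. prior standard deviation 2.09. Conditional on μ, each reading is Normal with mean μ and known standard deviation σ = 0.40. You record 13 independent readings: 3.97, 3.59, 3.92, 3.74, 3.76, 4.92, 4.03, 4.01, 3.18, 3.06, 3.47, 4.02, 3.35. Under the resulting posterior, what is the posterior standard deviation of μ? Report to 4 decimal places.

For Normal data with known variance σ², a Normal(μ₀, σ₀²) prior on μ is conjugate. Posterior precision = 1/σ₀² + n/σ²; posterior mean is the precision-weighted average of μ₀ and x̄.
σ₀² = 2.09² = 4.3681, σ² = 0.40² = 0.16; σ² + n·σ₀² = 0.16 + 13·4.3681 = 56.9453.
Posterior precision = 1/σ₀² + n/σ² = 1/4.3681 + 13/0.16 = (σ² + n·σ₀²)/(σ₀²σ²) = 56.9453/(4.3681·0.16); posterior variance σₙ² = σ₀²σ²/(σ² + n·σ₀²) = 4.3681·0.16/56.9453 = 0.012273.
Posterior SD = √σₙ² = √(4.3681·0.16/56.9453) = 0.1108.

0.1108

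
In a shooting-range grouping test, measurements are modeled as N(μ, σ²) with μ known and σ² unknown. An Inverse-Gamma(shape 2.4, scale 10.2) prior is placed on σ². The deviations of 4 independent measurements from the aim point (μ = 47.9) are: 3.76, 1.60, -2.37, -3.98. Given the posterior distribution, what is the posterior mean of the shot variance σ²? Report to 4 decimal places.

With known mean μ and an Inverse-Gamma(α, β) prior on σ², the Normal likelihood is conjugate: posterior is Inv-Gamma(α + n/2, β + Σ(xᵢ−μ)²/2).
Σ(xᵢ−μ)² = (3.76)² + (1.60)² + (-2.37)² + (-3.98)² = 38.1549.
Posterior: Inv-Gamma(2.4 + 4/2, 10.2 + 38.1549/2) = Inv-Gamma(4.40, 29.27745).
E[σ²|data] = β/(α−1) = 29.27745/3.40 = 8.6110.

8.6110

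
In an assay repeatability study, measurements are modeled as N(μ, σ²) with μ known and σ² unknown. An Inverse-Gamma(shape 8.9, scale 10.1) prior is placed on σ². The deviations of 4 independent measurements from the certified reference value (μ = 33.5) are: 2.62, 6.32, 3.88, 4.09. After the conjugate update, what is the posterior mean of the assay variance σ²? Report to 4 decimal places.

4.9894

With known mean μ and an Inverse-Gamma(α, β) prior on σ², the Normal likelihood is conjugate: posterior is Inv-Gamma(α + n/2, β + Σ(xᵢ−μ)²/2).
Σ(xᵢ−μ)² = (2.62)² + (6.32)² + (3.88)² + (4.09)² = 78.5893.
Posterior: Inv-Gamma(8.9 + 4/2, 10.1 + 78.5893/2) = Inv-Gamma(10.90, 49.39465).
E[σ²|data] = β/(α−1) = 49.39465/9.90 = 4.9894.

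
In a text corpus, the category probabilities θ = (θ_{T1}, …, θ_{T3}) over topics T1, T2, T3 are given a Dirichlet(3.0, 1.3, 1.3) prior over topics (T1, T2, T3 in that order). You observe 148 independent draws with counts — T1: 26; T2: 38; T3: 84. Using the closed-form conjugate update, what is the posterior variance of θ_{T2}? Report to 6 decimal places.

0.001232

The Dirichlet prior is conjugate to the Multinomial likelihood: each posterior αⱼ = prior αⱼ + observed count nⱼ.
Posterior concentration: (29.0, 39.3, 85.3), total = 153.6.
Var[θ_j] = α_j(Σα−α_j)/((Σα)²(Σα+1)) = 39.3·114.3/(153.6²·154.6) = 0.001232.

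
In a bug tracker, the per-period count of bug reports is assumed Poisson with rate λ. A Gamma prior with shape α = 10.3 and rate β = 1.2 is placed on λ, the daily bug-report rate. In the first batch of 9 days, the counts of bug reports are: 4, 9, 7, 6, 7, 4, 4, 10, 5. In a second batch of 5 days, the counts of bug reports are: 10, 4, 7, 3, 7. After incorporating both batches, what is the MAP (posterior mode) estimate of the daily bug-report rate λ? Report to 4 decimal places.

6.3355

With a Gamma(shape α, rate β) prior, the Poisson likelihood is conjugate: the posterior is Gamma(α + ΣXᵢ, β + n).
Batch 1: sum of counts S = 56 over n = 9 days.
After batch 1: Gamma(α+S, β+n) = Gamma(10.3+56, 1.2+9) = Gamma(66.3, 10.2).
Batch 2: sum of counts S = 31 over n = 5 days.
After batch 2: Gamma(α+S, β+n) = Gamma(66.3+31, 10.2+5) = Gamma(97.3, 15.2).
Mode of Gamma(α,β) for α≥1 is (α−1)/β = 96.3/15.2 = 6.3355.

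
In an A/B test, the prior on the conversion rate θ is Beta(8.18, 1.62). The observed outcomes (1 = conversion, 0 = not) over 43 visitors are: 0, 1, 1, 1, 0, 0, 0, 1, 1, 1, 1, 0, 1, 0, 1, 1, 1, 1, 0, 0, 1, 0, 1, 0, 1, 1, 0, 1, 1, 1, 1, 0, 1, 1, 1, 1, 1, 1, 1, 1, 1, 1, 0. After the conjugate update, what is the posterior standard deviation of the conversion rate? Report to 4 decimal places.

0.0610

The Beta prior is conjugate to a Binomial/Bernoulli likelihood; the update adds successes to α and failures to β.
Posterior: Beta(α+k, β+n−k) = Beta(8.18+30, 1.62+13) = Beta(38.18, 14.62).
Var = αβ/((α+β)²(α+β+1)) = 38.18·14.62/(52.80²·53.80) = 0.00372163; SD = √0.00372163 = 0.0610.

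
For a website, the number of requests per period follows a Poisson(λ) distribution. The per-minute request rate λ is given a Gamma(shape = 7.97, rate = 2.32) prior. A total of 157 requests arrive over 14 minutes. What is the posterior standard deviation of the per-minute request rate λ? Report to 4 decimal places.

With a Gamma(shape α, rate β) prior, the Poisson likelihood is conjugate: the posterior is Gamma(α + ΣXᵢ, β + n).
Posterior: Gamma(α+S, β+n) = Gamma(7.97+157, 2.32+14) = Gamma(164.97, 16.32).
SD = √α/β = √164.97/16.32 = 0.7870.

0.7870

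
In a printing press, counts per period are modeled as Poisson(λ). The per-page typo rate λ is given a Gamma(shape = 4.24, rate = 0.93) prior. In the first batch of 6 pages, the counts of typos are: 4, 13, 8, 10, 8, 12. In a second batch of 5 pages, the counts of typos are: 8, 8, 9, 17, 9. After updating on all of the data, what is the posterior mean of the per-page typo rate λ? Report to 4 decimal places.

With a Gamma(shape α, rate β) prior, the Poisson likelihood is conjugate: the posterior is Gamma(α + ΣXᵢ, β + n).
Batch 1: sum of counts S = 55 over n = 6 pages.
After batch 1: Gamma(α+S, β+n) = Gamma(4.24+55, 0.93+6) = Gamma(59.24, 6.93).
Batch 2: sum of counts S = 51 over n = 5 pages.
After batch 2: Gamma(α+S, β+n) = Gamma(59.24+51, 6.93+5) = Gamma(110.24, 11.93).
Posterior mean = α/β = 110.24/11.93 = 9.2406.

9.2406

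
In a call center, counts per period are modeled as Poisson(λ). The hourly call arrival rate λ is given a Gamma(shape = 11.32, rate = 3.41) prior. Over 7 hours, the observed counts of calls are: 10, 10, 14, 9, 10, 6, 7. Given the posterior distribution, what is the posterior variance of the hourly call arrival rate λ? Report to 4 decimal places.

0.7135

With a Gamma(shape α, rate β) prior, the Poisson likelihood is conjugate: the posterior is Gamma(α + ΣXᵢ, β + n).
Sum of counts S = 66 over n = 7 hours.
Posterior: Gamma(α+S, β+n) = Gamma(11.32+66, 3.41+7) = Gamma(77.32, 10.41).
Var = α/β² = 77.32/10.41² = 0.7135.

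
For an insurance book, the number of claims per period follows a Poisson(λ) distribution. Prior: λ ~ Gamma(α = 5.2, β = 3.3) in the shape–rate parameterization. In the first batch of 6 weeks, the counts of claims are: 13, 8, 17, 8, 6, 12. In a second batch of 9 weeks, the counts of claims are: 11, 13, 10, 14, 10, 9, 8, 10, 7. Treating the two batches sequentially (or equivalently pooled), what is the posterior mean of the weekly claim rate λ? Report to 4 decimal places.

With a Gamma(shape α, rate β) prior, the Poisson likelihood is conjugate: the posterior is Gamma(α + ΣXᵢ, β + n).
Batch 1: sum of counts S = 64 over n = 6 weeks.
After batch 1: Gamma(α+S, β+n) = Gamma(5.2+64, 3.3+6) = Gamma(69.2, 9.3).
Batch 2: sum of counts S = 92 over n = 9 weeks.
After batch 2: Gamma(α+S, β+n) = Gamma(69.2+92, 9.3+9) = Gamma(161.2, 18.3).
Posterior mean = α/β = 161.2/18.3 = 8.8087.

8.8087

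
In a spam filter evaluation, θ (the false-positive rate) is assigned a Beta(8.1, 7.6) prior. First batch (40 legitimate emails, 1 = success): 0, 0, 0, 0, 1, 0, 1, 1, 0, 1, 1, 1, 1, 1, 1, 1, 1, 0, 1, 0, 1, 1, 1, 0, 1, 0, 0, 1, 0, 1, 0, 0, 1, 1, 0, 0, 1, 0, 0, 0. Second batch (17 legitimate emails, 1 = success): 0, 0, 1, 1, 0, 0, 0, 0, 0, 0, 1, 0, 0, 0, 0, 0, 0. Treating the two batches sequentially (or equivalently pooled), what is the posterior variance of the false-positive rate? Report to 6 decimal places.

The Beta prior is conjugate to a Binomial/Bernoulli likelihood; the update adds successes to α and failures to β.
After batch 1: Beta(8.1+21, 7.6+19) = Beta(29.1, 26.6).
After batch 2: Beta(29.1+3, 26.6+14) = Beta(32.1, 40.6).
Var = αβ/((α+β)²(α+β+1)) = 32.1·40.6/(72.7²·73.7) = 0.003346.

0.003346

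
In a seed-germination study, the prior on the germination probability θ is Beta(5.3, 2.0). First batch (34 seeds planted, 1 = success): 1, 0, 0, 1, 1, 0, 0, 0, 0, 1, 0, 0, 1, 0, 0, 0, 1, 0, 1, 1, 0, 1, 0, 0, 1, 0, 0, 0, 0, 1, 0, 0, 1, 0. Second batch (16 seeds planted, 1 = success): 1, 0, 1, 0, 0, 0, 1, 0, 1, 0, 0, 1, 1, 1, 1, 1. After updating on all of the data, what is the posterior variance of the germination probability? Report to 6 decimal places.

0.004259

The Beta prior is conjugate to a Binomial/Bernoulli likelihood; the update adds successes to α and failures to β.
After batch 1: Beta(5.3+12, 2.0+22) = Beta(17.3, 24.0).
After batch 2: Beta(17.3+9, 24.0+7) = Beta(26.3, 31.0).
Var = αβ/((α+β)²(α+β+1)) = 26.3·31.0/(57.3²·58.3) = 0.004259.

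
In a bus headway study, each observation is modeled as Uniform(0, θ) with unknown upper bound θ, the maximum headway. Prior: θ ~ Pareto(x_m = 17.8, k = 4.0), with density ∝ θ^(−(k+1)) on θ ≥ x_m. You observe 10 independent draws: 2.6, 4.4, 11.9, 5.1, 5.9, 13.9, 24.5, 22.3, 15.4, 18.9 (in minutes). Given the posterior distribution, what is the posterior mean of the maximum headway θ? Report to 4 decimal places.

A Pareto(scale x_m, shape k) prior on the upper bound θ of Uniform(0, θ) is conjugate: posterior is Pareto(max(x_m, max xᵢ), k + n).
Sample maximum = 24.5; prior scale x_m = 17.8 → posterior scale = max = 24.5.
Posterior shape = 4.0 + 10 = 14.0.
E[θ|data] = k·x_m/(k−1) = 14.0·24.5/13.0 = 26.3846.

26.3846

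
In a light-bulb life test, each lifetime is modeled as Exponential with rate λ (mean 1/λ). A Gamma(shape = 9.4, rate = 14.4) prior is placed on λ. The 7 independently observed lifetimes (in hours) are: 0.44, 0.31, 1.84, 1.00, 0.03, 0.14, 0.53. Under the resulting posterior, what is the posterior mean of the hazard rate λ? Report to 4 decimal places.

With a Gamma(shape α, rate β) prior on the exponential rate λ, the posterior after n observations with total T = Σxᵢ is Gamma(α+n, β+T).
Sum of observations T = 4.29 hours; n = 7.
Posterior: Gamma(9.4+7, 14.4+4.29) = Gamma(16.4, 18.69).
Posterior mean of λ = α/β = 16.4/18.69 = 0.8775.

0.8775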